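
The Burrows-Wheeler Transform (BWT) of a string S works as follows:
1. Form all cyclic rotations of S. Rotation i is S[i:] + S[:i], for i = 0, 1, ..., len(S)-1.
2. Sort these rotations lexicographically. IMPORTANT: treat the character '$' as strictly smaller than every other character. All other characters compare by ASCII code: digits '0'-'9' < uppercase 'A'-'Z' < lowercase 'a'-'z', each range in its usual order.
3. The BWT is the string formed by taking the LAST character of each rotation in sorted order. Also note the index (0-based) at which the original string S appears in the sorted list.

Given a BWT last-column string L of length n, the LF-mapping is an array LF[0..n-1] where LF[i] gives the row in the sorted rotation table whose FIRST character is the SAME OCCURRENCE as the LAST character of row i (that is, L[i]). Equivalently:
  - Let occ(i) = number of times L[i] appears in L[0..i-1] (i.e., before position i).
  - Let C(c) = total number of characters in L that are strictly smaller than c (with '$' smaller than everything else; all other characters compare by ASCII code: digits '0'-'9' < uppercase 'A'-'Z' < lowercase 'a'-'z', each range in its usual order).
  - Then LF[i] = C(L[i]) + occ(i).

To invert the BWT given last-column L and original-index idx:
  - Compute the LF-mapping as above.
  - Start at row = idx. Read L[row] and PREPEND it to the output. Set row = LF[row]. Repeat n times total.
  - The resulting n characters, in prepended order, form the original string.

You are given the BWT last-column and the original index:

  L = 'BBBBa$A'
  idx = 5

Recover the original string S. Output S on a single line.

Answer: BBAaBB$

Derivation:
LF mapping: 2 3 4 5 6 0 1
Walk LF starting at row 5, prepending L[row]:
  step 1: row=5, L[5]='$', prepend. Next row=LF[5]=0
  step 2: row=0, L[0]='B', prepend. Next row=LF[0]=2
  step 3: row=2, L[2]='B', prepend. Next row=LF[2]=4
  step 4: row=4, L[4]='a', prepend. Next row=LF[4]=6
  step 5: row=6, L[6]='A', prepend. Next row=LF[6]=1
  step 6: row=1, L[1]='B', prepend. Next row=LF[1]=3
  step 7: row=3, L[3]='B', prepend. Next row=LF[3]=5
Reversed output: BBAaBB$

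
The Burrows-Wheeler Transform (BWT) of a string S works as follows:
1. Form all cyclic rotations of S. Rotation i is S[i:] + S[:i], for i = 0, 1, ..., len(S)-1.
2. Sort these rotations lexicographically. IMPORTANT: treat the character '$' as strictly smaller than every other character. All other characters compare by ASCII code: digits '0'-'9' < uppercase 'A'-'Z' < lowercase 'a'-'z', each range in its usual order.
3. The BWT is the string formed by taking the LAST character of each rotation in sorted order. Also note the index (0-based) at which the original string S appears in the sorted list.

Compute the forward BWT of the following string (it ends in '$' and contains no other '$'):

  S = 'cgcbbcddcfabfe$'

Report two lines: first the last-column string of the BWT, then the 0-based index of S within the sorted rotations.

Answer: efcbagbd$dcfcbc
8

Derivation:
All 15 rotations (rotation i = S[i:]+S[:i]):
  rot[0] = cgcbbcddcfabfe$
  rot[1] = gcbbcddcfabfe$c
  rot[2] = cbbcddcfabfe$cg
  rot[3] = bbcddcfabfe$cgc
  rot[4] = bcddcfabfe$cgcb
  rot[5] = cddcfabfe$cgcbb
  rot[6] = ddcfabfe$cgcbbc
  rot[7] = dcfabfe$cgcbbcd
  rot[8] = cfabfe$cgcbbcdd
  rot[9] = fabfe$cgcbbcddc
  rot[10] = abfe$cgcbbcddcf
  rot[11] = bfe$cgcbbcddcfa
  rot[12] = fe$cgcbbcddcfab
  rot[13] = e$cgcbbcddcfabf
  rot[14] = $cgcbbcddcfabfe
Sorted (with $ < everything):
  sorted[0] = $cgcbbcddcfabfe  (last char: 'e')
  sorted[1] = abfe$cgcbbcddcf  (last char: 'f')
  sorted[2] = bbcddcfabfe$cgc  (last char: 'c')
  sorted[3] = bcddcfabfe$cgcb  (last char: 'b')
  sorted[4] = bfe$cgcbbcddcfa  (last char: 'a')
  sorted[5] = cbbcddcfabfe$cg  (last char: 'g')
  sorted[6] = cddcfabfe$cgcbb  (last char: 'b')
  sorted[7] = cfabfe$cgcbbcdd  (last char: 'd')
  sorted[8] = cgcbbcddcfabfe$  (last char: '$')
  sorted[9] = dcfabfe$cgcbbcd  (last char: 'd')
  sorted[10] = ddcfabfe$cgcbbc  (last char: 'c')
  sorted[11] = e$cgcbbcddcfabf  (last char: 'f')
  sorted[12] = fabfe$cgcbbcddc  (last char: 'c')
  sorted[13] = fe$cgcbbcddcfab  (last char: 'b')
  sorted[14] = gcbbcddcfabfe$c  (last char: 'c')
Last column: efcbagbd$dcfcbc
Original string S is at sorted index 8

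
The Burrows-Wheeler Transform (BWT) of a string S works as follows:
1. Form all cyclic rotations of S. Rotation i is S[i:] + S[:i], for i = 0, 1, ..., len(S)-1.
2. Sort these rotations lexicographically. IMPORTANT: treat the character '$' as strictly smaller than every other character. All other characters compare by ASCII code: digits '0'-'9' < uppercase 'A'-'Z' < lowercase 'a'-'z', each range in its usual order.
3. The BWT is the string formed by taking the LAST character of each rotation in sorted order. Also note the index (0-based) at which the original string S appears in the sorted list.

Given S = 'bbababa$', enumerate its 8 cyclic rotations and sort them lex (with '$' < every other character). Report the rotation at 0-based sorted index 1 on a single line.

Answer: a$bbabab

Derivation:
All 8 rotations (rotation i = S[i:]+S[:i]):
  rot[0] = bbababa$
  rot[1] = bababa$b
  rot[2] = ababa$bb
  rot[3] = baba$bba
  rot[4] = aba$bbab
  rot[5] = ba$bbaba
  rot[6] = a$bbabab
  rot[7] = $bbababa
Sorted (with $ < everything):
  sorted[0] = $bbababa
  sorted[1] = a$bbabab
  sorted[2] = aba$bbab
  sorted[3] = ababa$bb
  sorted[4] = ba$bbaba
  sorted[5] = baba$bba
  sorted[6] = bababa$b
  sorted[7] = bbababa$
sorted[1] = a$bbabab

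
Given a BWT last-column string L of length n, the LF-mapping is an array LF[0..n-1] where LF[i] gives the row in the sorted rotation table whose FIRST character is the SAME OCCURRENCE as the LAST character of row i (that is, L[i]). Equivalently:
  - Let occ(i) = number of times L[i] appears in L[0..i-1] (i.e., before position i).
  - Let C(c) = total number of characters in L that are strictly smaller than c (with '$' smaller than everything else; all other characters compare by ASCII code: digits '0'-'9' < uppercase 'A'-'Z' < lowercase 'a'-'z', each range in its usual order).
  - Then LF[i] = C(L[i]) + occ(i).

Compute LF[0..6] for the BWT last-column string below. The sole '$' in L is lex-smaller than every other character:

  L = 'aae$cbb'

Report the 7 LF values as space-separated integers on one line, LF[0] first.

Char counts: '$':1, 'a':2, 'b':2, 'c':1, 'e':1
C (first-col start): C('$')=0, C('a')=1, C('b')=3, C('c')=5, C('e')=6
L[0]='a': occ=0, LF[0]=C('a')+0=1+0=1
L[1]='a': occ=1, LF[1]=C('a')+1=1+1=2
L[2]='e': occ=0, LF[2]=C('e')+0=6+0=6
L[3]='$': occ=0, LF[3]=C('$')+0=0+0=0
L[4]='c': occ=0, LF[4]=C('c')+0=5+0=5
L[5]='b': occ=0, LF[5]=C('b')+0=3+0=3
L[6]='b': occ=1, LF[6]=C('b')+1=3+1=4

Answer: 1 2 6 0 5 3 4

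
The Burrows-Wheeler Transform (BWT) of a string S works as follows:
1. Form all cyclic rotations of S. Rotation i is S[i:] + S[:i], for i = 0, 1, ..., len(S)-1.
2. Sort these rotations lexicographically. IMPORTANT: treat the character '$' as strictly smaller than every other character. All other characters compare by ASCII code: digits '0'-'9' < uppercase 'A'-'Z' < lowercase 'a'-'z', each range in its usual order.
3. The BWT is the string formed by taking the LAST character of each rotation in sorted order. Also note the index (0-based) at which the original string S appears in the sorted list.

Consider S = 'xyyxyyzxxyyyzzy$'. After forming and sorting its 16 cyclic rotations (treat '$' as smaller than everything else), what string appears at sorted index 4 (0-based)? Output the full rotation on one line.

Answer: xyyzxxyyyzzy$xyy

Derivation:
All 16 rotations (rotation i = S[i:]+S[:i]):
  rot[0] = xyyxyyzxxyyyzzy$
  rot[1] = yyxyyzxxyyyzzy$x
  rot[2] = yxyyzxxyyyzzy$xy
  rot[3] = xyyzxxyyyzzy$xyy
  rot[4] = yyzxxyyyzzy$xyyx
  rot[5] = yzxxyyyzzy$xyyxy
  rot[6] = zxxyyyzzy$xyyxyy
  rot[7] = xxyyyzzy$xyyxyyz
  rot[8] = xyyyzzy$xyyxyyzx
  rot[9] = yyyzzy$xyyxyyzxx
  rot[10] = yyzzy$xyyxyyzxxy
  rot[11] = yzzy$xyyxyyzxxyy
  rot[12] = zzy$xyyxyyzxxyyy
  rot[13] = zy$xyyxyyzxxyyyz
  rot[14] = y$xyyxyyzxxyyyzz
  rot[15] = $xyyxyyzxxyyyzzy
Sorted (with $ < everything):
  sorted[0] = $xyyxyyzxxyyyzzy
  sorted[1] = xxyyyzzy$xyyxyyz
  sorted[2] = xyyxyyzxxyyyzzy$
  sorted[3] = xyyyzzy$xyyxyyzx
  sorted[4] = xyyzxxyyyzzy$xyy
  sorted[5] = y$xyyxyyzxxyyyzz
  sorted[6] = yxyyzxxyyyzzy$xy
  sorted[7] = yyxyyzxxyyyzzy$x
  sorted[8] = yyyzzy$xyyxyyzxx
  sorted[9] = yyzxxyyyzzy$xyyx
  sorted[10] = yyzzy$xyyxyyzxxy
  sorted[11] = yzxxyyyzzy$xyyxy
  sorted[12] = yzzy$xyyxyyzxxyy
  sorted[13] = zxxyyyzzy$xyyxyy
  sorted[14] = zy$xyyxyyzxxyyyz
  sorted[15] = zzy$xyyxyyzxxyyy
sorted[4] = xyyzxxyyyzzy$xyy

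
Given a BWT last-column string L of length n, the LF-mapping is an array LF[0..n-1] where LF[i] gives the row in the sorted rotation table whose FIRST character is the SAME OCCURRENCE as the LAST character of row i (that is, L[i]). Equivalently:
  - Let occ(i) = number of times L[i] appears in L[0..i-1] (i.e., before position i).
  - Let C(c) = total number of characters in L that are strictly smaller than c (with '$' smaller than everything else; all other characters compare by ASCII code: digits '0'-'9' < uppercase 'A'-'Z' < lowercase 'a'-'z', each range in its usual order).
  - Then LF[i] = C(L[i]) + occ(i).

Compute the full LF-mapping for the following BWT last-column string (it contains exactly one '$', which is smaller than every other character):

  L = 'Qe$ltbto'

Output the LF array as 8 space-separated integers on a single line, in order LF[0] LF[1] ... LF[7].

Answer: 1 3 0 4 6 2 7 5

Derivation:
Char counts: '$':1, 'Q':1, 'b':1, 'e':1, 'l':1, 'o':1, 't':2
C (first-col start): C('$')=0, C('Q')=1, C('b')=2, C('e')=3, C('l')=4, C('o')=5, C('t')=6
L[0]='Q': occ=0, LF[0]=C('Q')+0=1+0=1
L[1]='e': occ=0, LF[1]=C('e')+0=3+0=3
L[2]='$': occ=0, LF[2]=C('$')+0=0+0=0
L[3]='l': occ=0, LF[3]=C('l')+0=4+0=4
L[4]='t': occ=0, LF[4]=C('t')+0=6+0=6
L[5]='b': occ=0, LF[5]=C('b')+0=2+0=2
L[6]='t': occ=1, LF[6]=C('t')+1=6+1=7
L[7]='o': occ=0, LF[7]=C('o')+0=5+0=5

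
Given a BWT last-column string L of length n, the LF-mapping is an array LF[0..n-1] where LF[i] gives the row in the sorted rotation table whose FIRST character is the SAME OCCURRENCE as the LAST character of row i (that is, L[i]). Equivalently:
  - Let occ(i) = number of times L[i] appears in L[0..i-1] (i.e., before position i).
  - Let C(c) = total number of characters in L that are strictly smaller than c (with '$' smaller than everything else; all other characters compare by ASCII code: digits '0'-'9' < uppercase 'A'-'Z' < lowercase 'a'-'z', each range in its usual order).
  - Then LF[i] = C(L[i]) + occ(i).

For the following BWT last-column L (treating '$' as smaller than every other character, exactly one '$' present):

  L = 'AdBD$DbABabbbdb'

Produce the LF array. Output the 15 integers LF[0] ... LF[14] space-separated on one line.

Char counts: '$':1, 'A':2, 'B':2, 'D':2, 'a':1, 'b':5, 'd':2
C (first-col start): C('$')=0, C('A')=1, C('B')=3, C('D')=5, C('a')=7, C('b')=8, C('d')=13
L[0]='A': occ=0, LF[0]=C('A')+0=1+0=1
L[1]='d': occ=0, LF[1]=C('d')+0=13+0=13
L[2]='B': occ=0, LF[2]=C('B')+0=3+0=3
L[3]='D': occ=0, LF[3]=C('D')+0=5+0=5
L[4]='$': occ=0, LF[4]=C('$')+0=0+0=0
L[5]='D': occ=1, LF[5]=C('D')+1=5+1=6
L[6]='b': occ=0, LF[6]=C('b')+0=8+0=8
L[7]='A': occ=1, LF[7]=C('A')+1=1+1=2
L[8]='B': occ=1, LF[8]=C('B')+1=3+1=4
L[9]='a': occ=0, LF[9]=C('a')+0=7+0=7
L[10]='b': occ=1, LF[10]=C('b')+1=8+1=9
L[11]='b': occ=2, LF[11]=C('b')+2=8+2=10
L[12]='b': occ=3, LF[12]=C('b')+3=8+3=11
L[13]='d': occ=1, LF[13]=C('d')+1=13+1=14
L[14]='b': occ=4, LF[14]=C('b')+4=8+4=12

Answer: 1 13 3 5 0 6 8 2 4 7 9 10 11 14 12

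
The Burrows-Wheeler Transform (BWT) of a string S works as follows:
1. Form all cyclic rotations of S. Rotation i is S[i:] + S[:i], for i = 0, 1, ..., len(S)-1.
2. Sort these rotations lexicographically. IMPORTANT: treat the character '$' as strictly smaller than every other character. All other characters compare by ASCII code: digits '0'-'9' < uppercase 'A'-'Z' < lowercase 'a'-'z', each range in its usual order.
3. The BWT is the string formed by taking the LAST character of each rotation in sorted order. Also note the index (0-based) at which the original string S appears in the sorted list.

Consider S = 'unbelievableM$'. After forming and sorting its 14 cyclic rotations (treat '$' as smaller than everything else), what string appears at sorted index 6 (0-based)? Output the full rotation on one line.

All 14 rotations (rotation i = S[i:]+S[:i]):
  rot[0] = unbelievableM$
  rot[1] = nbelievableM$u
  rot[2] = believableM$un
  rot[3] = elievableM$unb
  rot[4] = lievableM$unbe
  rot[5] = ievableM$unbel
  rot[6] = evableM$unbeli
  rot[7] = vableM$unbelie
  rot[8] = ableM$unbeliev
  rot[9] = bleM$unbelieva
  rot[10] = leM$unbelievab
  rot[11] = eM$unbelievabl
  rot[12] = M$unbelievable
  rot[13] = $unbelievableM
Sorted (with $ < everything):
  sorted[0] = $unbelievableM
  sorted[1] = M$unbelievable
  sorted[2] = ableM$unbeliev
  sorted[3] = believableM$un
  sorted[4] = bleM$unbelieva
  sorted[5] = eM$unbelievabl
  sorted[6] = elievableM$unb
  sorted[7] = evableM$unbeli
  sorted[8] = ievableM$unbel
  sorted[9] = leM$unbelievab
  sorted[10] = lievableM$unbe
  sorted[11] = nbelievableM$u
  sorted[12] = unbelievableM$
  sorted[13] = vableM$unbelie
sorted[6] = elievableM$unb

Answer: elievableM$unb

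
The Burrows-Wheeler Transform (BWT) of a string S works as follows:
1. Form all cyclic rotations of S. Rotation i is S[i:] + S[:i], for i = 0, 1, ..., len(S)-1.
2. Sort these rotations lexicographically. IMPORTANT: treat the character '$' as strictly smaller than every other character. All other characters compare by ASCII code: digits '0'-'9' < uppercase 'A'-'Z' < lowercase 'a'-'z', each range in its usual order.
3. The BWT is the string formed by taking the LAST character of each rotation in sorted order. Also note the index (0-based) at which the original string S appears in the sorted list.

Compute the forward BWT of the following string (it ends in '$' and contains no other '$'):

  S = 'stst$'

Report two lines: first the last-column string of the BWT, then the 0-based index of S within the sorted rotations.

Answer: tt$ss
2

Derivation:
All 5 rotations (rotation i = S[i:]+S[:i]):
  rot[0] = stst$
  rot[1] = tst$s
  rot[2] = st$st
  rot[3] = t$sts
  rot[4] = $stst
Sorted (with $ < everything):
  sorted[0] = $stst  (last char: 't')
  sorted[1] = st$st  (last char: 't')
  sorted[2] = stst$  (last char: '$')
  sorted[3] = t$sts  (last char: 's')
  sorted[4] = tst$s  (last char: 's')
Last column: tt$ss
Original string S is at sorted index 2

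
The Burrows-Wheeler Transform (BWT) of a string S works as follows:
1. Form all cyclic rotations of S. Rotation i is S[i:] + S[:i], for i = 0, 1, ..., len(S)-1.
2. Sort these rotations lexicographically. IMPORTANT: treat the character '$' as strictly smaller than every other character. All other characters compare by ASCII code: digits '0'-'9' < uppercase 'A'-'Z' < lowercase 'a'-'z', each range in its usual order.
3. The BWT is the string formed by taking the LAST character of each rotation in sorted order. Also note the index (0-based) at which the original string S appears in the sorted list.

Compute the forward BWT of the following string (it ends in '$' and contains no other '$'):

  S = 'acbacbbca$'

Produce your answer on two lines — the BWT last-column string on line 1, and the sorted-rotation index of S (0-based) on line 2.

All 10 rotations (rotation i = S[i:]+S[:i]):
  rot[0] = acbacbbca$
  rot[1] = cbacbbca$a
  rot[2] = bacbbca$ac
  rot[3] = acbbca$acb
  rot[4] = cbbca$acba
  rot[5] = bbca$acbac
  rot[6] = bca$acbacb
  rot[7] = ca$acbacbb
  rot[8] = a$acbacbbc
  rot[9] = $acbacbbca
Sorted (with $ < everything):
  sorted[0] = $acbacbbca  (last char: 'a')
  sorted[1] = a$acbacbbc  (last char: 'c')
  sorted[2] = acbacbbca$  (last char: '$')
  sorted[3] = acbbca$acb  (last char: 'b')
  sorted[4] = bacbbca$ac  (last char: 'c')
  sorted[5] = bbca$acbac  (last char: 'c')
  sorted[6] = bca$acbacb  (last char: 'b')
  sorted[7] = ca$acbacbb  (last char: 'b')
  sorted[8] = cbacbbca$a  (last char: 'a')
  sorted[9] = cbbca$acba  (last char: 'a')
Last column: ac$bccbbaa
Original string S is at sorted index 2

Answer: ac$bccbbaa
2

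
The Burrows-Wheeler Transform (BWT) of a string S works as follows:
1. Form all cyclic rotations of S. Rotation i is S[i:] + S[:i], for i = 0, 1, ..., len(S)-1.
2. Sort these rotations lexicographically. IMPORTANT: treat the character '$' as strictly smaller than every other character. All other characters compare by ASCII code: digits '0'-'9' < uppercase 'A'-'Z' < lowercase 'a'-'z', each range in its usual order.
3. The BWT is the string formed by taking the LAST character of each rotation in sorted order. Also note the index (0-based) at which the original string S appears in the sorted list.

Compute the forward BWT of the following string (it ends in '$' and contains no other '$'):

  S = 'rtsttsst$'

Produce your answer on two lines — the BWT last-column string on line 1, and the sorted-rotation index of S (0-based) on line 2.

All 9 rotations (rotation i = S[i:]+S[:i]):
  rot[0] = rtsttsst$
  rot[1] = tsttsst$r
  rot[2] = sttsst$rt
  rot[3] = ttsst$rts
  rot[4] = tsst$rtst
  rot[5] = sst$rtstt
  rot[6] = st$rtstts
  rot[7] = t$rtsttss
  rot[8] = $rtsttsst
Sorted (with $ < everything):
  sorted[0] = $rtsttsst  (last char: 't')
  sorted[1] = rtsttsst$  (last char: '$')
  sorted[2] = sst$rtstt  (last char: 't')
  sorted[3] = st$rtstts  (last char: 's')
  sorted[4] = sttsst$rt  (last char: 't')
  sorted[5] = t$rtsttss  (last char: 's')
  sorted[6] = tsst$rtst  (last char: 't')
  sorted[7] = tsttsst$r  (last char: 'r')
  sorted[8] = ttsst$rts  (last char: 's')
Last column: t$tststrs
Original string S is at sorted index 1

Answer: t$tststrs
1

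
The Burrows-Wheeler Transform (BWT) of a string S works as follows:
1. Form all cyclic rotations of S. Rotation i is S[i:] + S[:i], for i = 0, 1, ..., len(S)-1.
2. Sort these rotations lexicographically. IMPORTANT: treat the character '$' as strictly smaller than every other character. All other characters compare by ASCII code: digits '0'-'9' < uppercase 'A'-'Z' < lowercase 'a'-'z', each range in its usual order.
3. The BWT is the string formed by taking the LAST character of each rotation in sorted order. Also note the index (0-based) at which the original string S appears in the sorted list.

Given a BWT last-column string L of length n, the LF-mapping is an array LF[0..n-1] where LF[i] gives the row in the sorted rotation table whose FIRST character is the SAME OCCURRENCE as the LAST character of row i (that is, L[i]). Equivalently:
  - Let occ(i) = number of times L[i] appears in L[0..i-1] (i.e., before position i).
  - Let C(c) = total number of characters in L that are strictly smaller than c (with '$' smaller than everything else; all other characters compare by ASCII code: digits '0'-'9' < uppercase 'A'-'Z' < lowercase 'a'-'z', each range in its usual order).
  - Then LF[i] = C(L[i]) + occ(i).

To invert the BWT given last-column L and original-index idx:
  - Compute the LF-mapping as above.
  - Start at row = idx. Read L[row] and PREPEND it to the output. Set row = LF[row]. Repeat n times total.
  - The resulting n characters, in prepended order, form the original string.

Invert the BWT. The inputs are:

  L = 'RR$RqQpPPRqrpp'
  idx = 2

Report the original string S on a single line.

LF mapping: 4 5 0 6 11 3 8 1 2 7 12 13 9 10
Walk LF starting at row 2, prepending L[row]:
  step 1: row=2, L[2]='$', prepend. Next row=LF[2]=0
  step 2: row=0, L[0]='R', prepend. Next row=LF[0]=4
  step 3: row=4, L[4]='q', prepend. Next row=LF[4]=11
  step 4: row=11, L[11]='r', prepend. Next row=LF[11]=13
  step 5: row=13, L[13]='p', prepend. Next row=LF[13]=10
  step 6: row=10, L[10]='q', prepend. Next row=LF[10]=12
  step 7: row=12, L[12]='p', prepend. Next row=LF[12]=9
  step 8: row=9, L[9]='R', prepend. Next row=LF[9]=7
  step 9: row=7, L[7]='P', prepend. Next row=LF[7]=1
  step 10: row=1, L[1]='R', prepend. Next row=LF[1]=5
  step 11: row=5, L[5]='Q', prepend. Next row=LF[5]=3
  step 12: row=3, L[3]='R', prepend. Next row=LF[3]=6
  step 13: row=6, L[6]='p', prepend. Next row=LF[6]=8
  step 14: row=8, L[8]='P', prepend. Next row=LF[8]=2
Reversed output: PpRQRPRpqprqR$

Answer: PpRQRPRpqprqR$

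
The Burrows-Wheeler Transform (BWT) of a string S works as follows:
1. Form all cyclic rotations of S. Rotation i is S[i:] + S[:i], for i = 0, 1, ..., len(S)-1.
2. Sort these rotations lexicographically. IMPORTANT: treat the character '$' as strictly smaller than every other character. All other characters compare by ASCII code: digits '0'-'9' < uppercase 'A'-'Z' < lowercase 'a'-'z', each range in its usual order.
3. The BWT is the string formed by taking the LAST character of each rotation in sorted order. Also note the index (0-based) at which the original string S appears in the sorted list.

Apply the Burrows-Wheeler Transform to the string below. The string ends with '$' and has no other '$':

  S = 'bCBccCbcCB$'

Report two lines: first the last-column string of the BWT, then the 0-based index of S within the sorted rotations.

Answer: BCCcbc$CbcB
6

Derivation:
All 11 rotations (rotation i = S[i:]+S[:i]):
  rot[0] = bCBccCbcCB$
  rot[1] = CBccCbcCB$b
  rot[2] = BccCbcCB$bC
  rot[3] = ccCbcCB$bCB
  rot[4] = cCbcCB$bCBc
  rot[5] = CbcCB$bCBcc
  rot[6] = bcCB$bCBccC
  rot[7] = cCB$bCBccCb
  rot[8] = CB$bCBccCbc
  rot[9] = B$bCBccCbcC
  rot[10] = $bCBccCbcCB
Sorted (with $ < everything):
  sorted[0] = $bCBccCbcCB  (last char: 'B')
  sorted[1] = B$bCBccCbcC  (last char: 'C')
  sorted[2] = BccCbcCB$bC  (last char: 'C')
  sorted[3] = CB$bCBccCbc  (last char: 'c')
  sorted[4] = CBccCbcCB$b  (last char: 'b')
  sorted[5] = CbcCB$bCBcc  (last char: 'c')
  sorted[6] = bCBccCbcCB$  (last char: '$')
  sorted[7] = bcCB$bCBccC  (last char: 'C')
  sorted[8] = cCB$bCBccCb  (last char: 'b')
  sorted[9] = cCbcCB$bCBc  (last char: 'c')
  sorted[10] = ccCbcCB$bCB  (last char: 'B')
Last column: BCCcbc$CbcB
Original string S is at sorted index 6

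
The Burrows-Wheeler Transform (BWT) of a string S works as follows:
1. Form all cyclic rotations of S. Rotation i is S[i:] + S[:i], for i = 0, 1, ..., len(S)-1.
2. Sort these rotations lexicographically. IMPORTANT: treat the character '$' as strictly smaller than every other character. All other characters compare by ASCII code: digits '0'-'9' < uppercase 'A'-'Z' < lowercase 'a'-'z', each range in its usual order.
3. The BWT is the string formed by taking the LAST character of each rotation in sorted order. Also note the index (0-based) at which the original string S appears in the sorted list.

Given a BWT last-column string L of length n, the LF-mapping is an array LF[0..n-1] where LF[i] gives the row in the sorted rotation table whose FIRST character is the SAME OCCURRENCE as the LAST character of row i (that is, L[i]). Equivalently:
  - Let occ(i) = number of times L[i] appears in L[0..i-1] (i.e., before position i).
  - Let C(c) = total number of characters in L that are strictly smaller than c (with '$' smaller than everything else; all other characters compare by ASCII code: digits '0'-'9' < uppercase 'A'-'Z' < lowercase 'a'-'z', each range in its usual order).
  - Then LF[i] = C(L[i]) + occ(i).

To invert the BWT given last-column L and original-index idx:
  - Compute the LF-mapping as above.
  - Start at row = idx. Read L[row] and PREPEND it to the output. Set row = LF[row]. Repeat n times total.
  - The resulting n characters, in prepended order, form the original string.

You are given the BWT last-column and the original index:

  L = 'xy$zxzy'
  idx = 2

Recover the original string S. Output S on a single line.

Answer: xyzzyx$

Derivation:
LF mapping: 1 3 0 5 2 6 4
Walk LF starting at row 2, prepending L[row]:
  step 1: row=2, L[2]='$', prepend. Next row=LF[2]=0
  step 2: row=0, L[0]='x', prepend. Next row=LF[0]=1
  step 3: row=1, L[1]='y', prepend. Next row=LF[1]=3
  step 4: row=3, L[3]='z', prepend. Next row=LF[3]=5
  step 5: row=5, L[5]='z', prepend. Next row=LF[5]=6
  step 6: row=6, L[6]='y', prepend. Next row=LF[6]=4
  step 7: row=4, L[4]='x', prepend. Next row=LF[4]=2
Reversed output: xyzzyx$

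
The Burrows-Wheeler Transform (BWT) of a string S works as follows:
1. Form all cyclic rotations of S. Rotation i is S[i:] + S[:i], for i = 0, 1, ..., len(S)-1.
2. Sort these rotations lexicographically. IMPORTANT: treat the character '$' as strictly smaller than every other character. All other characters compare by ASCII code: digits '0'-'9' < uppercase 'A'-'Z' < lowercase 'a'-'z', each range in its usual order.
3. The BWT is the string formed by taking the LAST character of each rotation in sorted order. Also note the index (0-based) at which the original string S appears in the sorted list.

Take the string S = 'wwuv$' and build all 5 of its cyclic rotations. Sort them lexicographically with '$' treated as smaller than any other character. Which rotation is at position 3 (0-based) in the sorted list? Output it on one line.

Answer: wuv$w

Derivation:
All 5 rotations (rotation i = S[i:]+S[:i]):
  rot[0] = wwuv$
  rot[1] = wuv$w
  rot[2] = uv$ww
  rot[3] = v$wwu
  rot[4] = $wwuv
Sorted (with $ < everything):
  sorted[0] = $wwuv
  sorted[1] = uv$ww
  sorted[2] = v$wwu
  sorted[3] = wuv$w
  sorted[4] = wwuv$
sorted[3] = wuv$w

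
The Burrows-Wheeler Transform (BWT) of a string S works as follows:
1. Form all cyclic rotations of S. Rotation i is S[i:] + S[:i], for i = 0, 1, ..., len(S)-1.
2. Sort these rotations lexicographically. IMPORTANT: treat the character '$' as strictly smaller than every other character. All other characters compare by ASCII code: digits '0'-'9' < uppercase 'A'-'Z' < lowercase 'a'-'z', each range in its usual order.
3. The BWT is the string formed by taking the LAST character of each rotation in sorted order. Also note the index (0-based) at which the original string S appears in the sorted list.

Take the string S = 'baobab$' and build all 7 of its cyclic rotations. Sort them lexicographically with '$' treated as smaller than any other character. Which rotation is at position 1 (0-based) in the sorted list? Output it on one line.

Answer: ab$baob

Derivation:
All 7 rotations (rotation i = S[i:]+S[:i]):
  rot[0] = baobab$
  rot[1] = aobab$b
  rot[2] = obab$ba
  rot[3] = bab$bao
  rot[4] = ab$baob
  rot[5] = b$baoba
  rot[6] = $baobab
Sorted (with $ < everything):
  sorted[0] = $baobab
  sorted[1] = ab$baob
  sorted[2] = aobab$b
  sorted[3] = b$baoba
  sorted[4] = bab$bao
  sorted[5] = baobab$
  sorted[6] = obab$ba
sorted[1] = ab$baob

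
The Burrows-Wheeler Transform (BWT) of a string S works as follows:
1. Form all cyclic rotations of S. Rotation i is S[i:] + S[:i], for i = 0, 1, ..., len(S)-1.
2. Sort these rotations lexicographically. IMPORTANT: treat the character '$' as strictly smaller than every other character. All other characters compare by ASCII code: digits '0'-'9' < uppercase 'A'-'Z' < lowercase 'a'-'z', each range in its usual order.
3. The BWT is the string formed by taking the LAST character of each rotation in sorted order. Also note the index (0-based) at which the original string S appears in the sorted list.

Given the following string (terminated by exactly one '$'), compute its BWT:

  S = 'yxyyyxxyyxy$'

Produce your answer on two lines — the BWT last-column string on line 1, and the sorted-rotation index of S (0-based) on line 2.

All 12 rotations (rotation i = S[i:]+S[:i]):
  rot[0] = yxyyyxxyyxy$
  rot[1] = xyyyxxyyxy$y
  rot[2] = yyyxxyyxy$yx
  rot[3] = yyxxyyxy$yxy
  rot[4] = yxxyyxy$yxyy
  rot[5] = xxyyxy$yxyyy
  rot[6] = xyyxy$yxyyyx
  rot[7] = yyxy$yxyyyxx
  rot[8] = yxy$yxyyyxxy
  rot[9] = xy$yxyyyxxyy
  rot[10] = y$yxyyyxxyyx
  rot[11] = $yxyyyxxyyxy
Sorted (with $ < everything):
  sorted[0] = $yxyyyxxyyxy  (last char: 'y')
  sorted[1] = xxyyxy$yxyyy  (last char: 'y')
  sorted[2] = xy$yxyyyxxyy  (last char: 'y')
  sorted[3] = xyyxy$yxyyyx  (last char: 'x')
  sorted[4] = xyyyxxyyxy$y  (last char: 'y')
  sorted[5] = y$yxyyyxxyyx  (last char: 'x')
  sorted[6] = yxxyyxy$yxyy  (last char: 'y')
  sorted[7] = yxy$yxyyyxxy  (last char: 'y')
  sorted[8] = yxyyyxxyyxy$  (last char: '$')
  sorted[9] = yyxxyyxy$yxy  (last char: 'y')
  sorted[10] = yyxy$yxyyyxx  (last char: 'x')
  sorted[11] = yyyxxyyxy$yx  (last char: 'x')
Last column: yyyxyxyy$yxx
Original string S is at sorted index 8

Answer: yyyxyxyy$yxx
8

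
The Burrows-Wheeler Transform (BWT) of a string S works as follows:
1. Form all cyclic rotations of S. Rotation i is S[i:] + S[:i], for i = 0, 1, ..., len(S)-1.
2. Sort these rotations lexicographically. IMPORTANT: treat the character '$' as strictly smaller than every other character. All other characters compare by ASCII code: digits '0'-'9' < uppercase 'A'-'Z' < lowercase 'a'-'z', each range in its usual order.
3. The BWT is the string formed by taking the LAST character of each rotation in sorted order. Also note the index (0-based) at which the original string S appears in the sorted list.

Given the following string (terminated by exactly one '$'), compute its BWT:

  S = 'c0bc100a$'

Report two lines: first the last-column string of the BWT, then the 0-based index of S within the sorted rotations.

Answer: a10cc00$b
7

Derivation:
All 9 rotations (rotation i = S[i:]+S[:i]):
  rot[0] = c0bc100a$
  rot[1] = 0bc100a$c
  rot[2] = bc100a$c0
  rot[3] = c100a$c0b
  rot[4] = 100a$c0bc
  rot[5] = 00a$c0bc1
  rot[6] = 0a$c0bc10
  rot[7] = a$c0bc100
  rot[8] = $c0bc100a
Sorted (with $ < everything):
  sorted[0] = $c0bc100a  (last char: 'a')
  sorted[1] = 00a$c0bc1  (last char: '1')
  sorted[2] = 0a$c0bc10  (last char: '0')
  sorted[3] = 0bc100a$c  (last char: 'c')
  sorted[4] = 100a$c0bc  (last char: 'c')
  sorted[5] = a$c0bc100  (last char: '0')
  sorted[6] = bc100a$c0  (last char: '0')
  sorted[7] = c0bc100a$  (last char: '$')
  sorted[8] = c100a$c0b  (last char: 'b')
Last column: a10cc00$b
Original string S is at sorted index 7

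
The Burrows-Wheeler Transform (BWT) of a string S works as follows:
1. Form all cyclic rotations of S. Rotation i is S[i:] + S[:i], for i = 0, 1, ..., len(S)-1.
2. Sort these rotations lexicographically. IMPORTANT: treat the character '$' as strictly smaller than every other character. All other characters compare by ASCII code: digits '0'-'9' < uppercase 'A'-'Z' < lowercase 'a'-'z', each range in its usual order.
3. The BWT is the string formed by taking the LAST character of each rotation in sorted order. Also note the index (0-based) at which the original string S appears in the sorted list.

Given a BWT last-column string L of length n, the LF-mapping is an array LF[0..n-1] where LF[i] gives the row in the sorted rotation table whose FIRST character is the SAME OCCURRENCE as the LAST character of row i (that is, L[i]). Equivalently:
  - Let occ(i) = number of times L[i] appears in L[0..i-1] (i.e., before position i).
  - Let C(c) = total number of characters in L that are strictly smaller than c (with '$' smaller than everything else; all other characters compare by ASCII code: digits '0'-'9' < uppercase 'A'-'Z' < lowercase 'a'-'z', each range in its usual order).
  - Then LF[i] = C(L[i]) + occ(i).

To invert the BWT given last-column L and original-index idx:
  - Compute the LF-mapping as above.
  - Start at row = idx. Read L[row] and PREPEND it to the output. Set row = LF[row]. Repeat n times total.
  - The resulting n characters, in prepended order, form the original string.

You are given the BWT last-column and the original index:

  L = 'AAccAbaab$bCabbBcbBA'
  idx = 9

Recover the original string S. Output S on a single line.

LF mapping: 1 2 17 18 3 11 8 9 12 0 13 7 10 14 15 5 19 16 6 4
Walk LF starting at row 9, prepending L[row]:
  step 1: row=9, L[9]='$', prepend. Next row=LF[9]=0
  step 2: row=0, L[0]='A', prepend. Next row=LF[0]=1
  step 3: row=1, L[1]='A', prepend. Next row=LF[1]=2
  step 4: row=2, L[2]='c', prepend. Next row=LF[2]=17
  step 5: row=17, L[17]='b', prepend. Next row=LF[17]=16
  step 6: row=16, L[16]='c', prepend. Next row=LF[16]=19
  step 7: row=19, L[19]='A', prepend. Next row=LF[19]=4
  step 8: row=4, L[4]='A', prepend. Next row=LF[4]=3
  step 9: row=3, L[3]='c', prepend. Next row=LF[3]=18
  step 10: row=18, L[18]='B', prepend. Next row=LF[18]=6
  step 11: row=6, L[6]='a', prepend. Next row=LF[6]=8
  step 12: row=8, L[8]='b', prepend. Next row=LF[8]=12
  step 13: row=12, L[12]='a', prepend. Next row=LF[12]=10
  step 14: row=10, L[10]='b', prepend. Next row=LF[10]=13
  step 15: row=13, L[13]='b', prepend. Next row=LF[13]=14
  step 16: row=14, L[14]='b', prepend. Next row=LF[14]=15
  step 17: row=15, L[15]='B', prepend. Next row=LF[15]=5
  step 18: row=5, L[5]='b', prepend. Next row=LF[5]=11
  step 19: row=11, L[11]='C', prepend. Next row=LF[11]=7
  step 20: row=7, L[7]='a', prepend. Next row=LF[7]=9
Reversed output: aCbBbbbabaBcAAcbcAA$

Answer: aCbBbbbabaBcAAcbcAA$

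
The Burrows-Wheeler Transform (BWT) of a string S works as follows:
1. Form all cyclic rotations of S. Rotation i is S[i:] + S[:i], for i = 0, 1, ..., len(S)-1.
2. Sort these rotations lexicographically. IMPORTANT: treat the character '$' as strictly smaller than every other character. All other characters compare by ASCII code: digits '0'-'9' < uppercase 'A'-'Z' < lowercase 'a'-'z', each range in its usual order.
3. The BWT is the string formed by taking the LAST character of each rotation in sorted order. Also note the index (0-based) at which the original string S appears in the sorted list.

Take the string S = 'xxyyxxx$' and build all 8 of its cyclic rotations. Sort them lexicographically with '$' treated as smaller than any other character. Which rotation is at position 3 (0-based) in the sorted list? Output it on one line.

Answer: xxx$xxyy

Derivation:
All 8 rotations (rotation i = S[i:]+S[:i]):
  rot[0] = xxyyxxx$
  rot[1] = xyyxxx$x
  rot[2] = yyxxx$xx
  rot[3] = yxxx$xxy
  rot[4] = xxx$xxyy
  rot[5] = xx$xxyyx
  rot[6] = x$xxyyxx
  rot[7] = $xxyyxxx
Sorted (with $ < everything):
  sorted[0] = $xxyyxxx
  sorted[1] = x$xxyyxx
  sorted[2] = xx$xxyyx
  sorted[3] = xxx$xxyy
  sorted[4] = xxyyxxx$
  sorted[5] = xyyxxx$x
  sorted[6] = yxxx$xxy
  sorted[7] = yyxxx$xx
sorted[3] = xxx$xxyy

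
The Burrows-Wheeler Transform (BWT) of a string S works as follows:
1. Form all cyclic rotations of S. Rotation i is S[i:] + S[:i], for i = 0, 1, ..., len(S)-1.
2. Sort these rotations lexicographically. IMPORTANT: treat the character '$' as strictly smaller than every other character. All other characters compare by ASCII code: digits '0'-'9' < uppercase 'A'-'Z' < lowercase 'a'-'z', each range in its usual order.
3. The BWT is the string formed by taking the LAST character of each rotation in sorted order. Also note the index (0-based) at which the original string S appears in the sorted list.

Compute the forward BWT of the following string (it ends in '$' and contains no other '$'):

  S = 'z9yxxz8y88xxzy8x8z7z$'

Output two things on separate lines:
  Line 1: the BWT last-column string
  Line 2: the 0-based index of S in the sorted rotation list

All 21 rotations (rotation i = S[i:]+S[:i]):
  rot[0] = z9yxxz8y88xxzy8x8z7z$
  rot[1] = 9yxxz8y88xxzy8x8z7z$z
  rot[2] = yxxz8y88xxzy8x8z7z$z9
  rot[3] = xxz8y88xxzy8x8z7z$z9y
  rot[4] = xz8y88xxzy8x8z7z$z9yx
  rot[5] = z8y88xxzy8x8z7z$z9yxx
  rot[6] = 8y88xxzy8x8z7z$z9yxxz
  rot[7] = y88xxzy8x8z7z$z9yxxz8
  rot[8] = 88xxzy8x8z7z$z9yxxz8y
  rot[9] = 8xxzy8x8z7z$z9yxxz8y8
  rot[10] = xxzy8x8z7z$z9yxxz8y88
  rot[11] = xzy8x8z7z$z9yxxz8y88x
  rot[12] = zy8x8z7z$z9yxxz8y88xx
  rot[13] = y8x8z7z$z9yxxz8y88xxz
  rot[14] = 8x8z7z$z9yxxz8y88xxzy
  rot[15] = x8z7z$z9yxxz8y88xxzy8
  rot[16] = 8z7z$z9yxxz8y88xxzy8x
  rot[17] = z7z$z9yxxz8y88xxzy8x8
  rot[18] = 7z$z9yxxz8y88xxzy8x8z
  rot[19] = z$z9yxxz8y88xxzy8x8z7
  rot[20] = $z9yxxz8y88xxzy8x8z7z
Sorted (with $ < everything):
  sorted[0] = $z9yxxz8y88xxzy8x8z7z  (last char: 'z')
  sorted[1] = 7z$z9yxxz8y88xxzy8x8z  (last char: 'z')
  sorted[2] = 88xxzy8x8z7z$z9yxxz8y  (last char: 'y')
  sorted[3] = 8x8z7z$z9yxxz8y88xxzy  (last char: 'y')
  sorted[4] = 8xxzy8x8z7z$z9yxxz8y8  (last char: '8')
  sorted[5] = 8y88xxzy8x8z7z$z9yxxz  (last char: 'z')
  sorted[6] = 8z7z$z9yxxz8y88xxzy8x  (last char: 'x')
  sorted[7] = 9yxxz8y88xxzy8x8z7z$z  (last char: 'z')
  sorted[8] = x8z7z$z9yxxz8y88xxzy8  (last char: '8')
  sorted[9] = xxz8y88xxzy8x8z7z$z9y  (last char: 'y')
  sorted[10] = xxzy8x8z7z$z9yxxz8y88  (last char: '8')
  sorted[11] = xz8y88xxzy8x8z7z$z9yx  (last char: 'x')
  sorted[12] = xzy8x8z7z$z9yxxz8y88x  (last char: 'x')
  sorted[13] = y88xxzy8x8z7z$z9yxxz8  (last char: '8')
  sorted[14] = y8x8z7z$z9yxxz8y88xxz  (last char: 'z')
  sorted[15] = yxxz8y88xxzy8x8z7z$z9  (last char: '9')
  sorted[16] = z$z9yxxz8y88xxzy8x8z7  (last char: '7')
  sorted[17] = z7z$z9yxxz8y88xxzy8x8  (last char: '8')
  sorted[18] = z8y88xxzy8x8z7z$z9yxx  (last char: 'x')
  sorted[19] = z9yxxz8y88xxzy8x8z7z$  (last char: '$')
  sorted[20] = zy8x8z7z$z9yxxz8y88xx  (last char: 'x')
Last column: zzyy8zxz8y8xx8z978x$x
Original string S is at sorted index 19

Answer: zzyy8zxz8y8xx8z978x$x
19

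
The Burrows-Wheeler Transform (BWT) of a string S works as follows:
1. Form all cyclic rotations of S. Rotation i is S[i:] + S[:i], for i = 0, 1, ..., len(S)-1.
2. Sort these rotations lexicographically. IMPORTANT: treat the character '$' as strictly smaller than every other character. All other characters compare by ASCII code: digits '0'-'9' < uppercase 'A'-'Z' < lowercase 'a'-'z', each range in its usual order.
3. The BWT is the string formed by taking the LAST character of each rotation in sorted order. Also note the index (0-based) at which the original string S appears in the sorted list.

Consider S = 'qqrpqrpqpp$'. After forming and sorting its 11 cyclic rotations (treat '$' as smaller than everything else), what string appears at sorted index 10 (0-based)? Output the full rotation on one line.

All 11 rotations (rotation i = S[i:]+S[:i]):
  rot[0] = qqrpqrpqpp$
  rot[1] = qrpqrpqpp$q
  rot[2] = rpqrpqpp$qq
  rot[3] = pqrpqpp$qqr
  rot[4] = qrpqpp$qqrp
  rot[5] = rpqpp$qqrpq
  rot[6] = pqpp$qqrpqr
  rot[7] = qpp$qqrpqrp
  rot[8] = pp$qqrpqrpq
  rot[9] = p$qqrpqrpqp
  rot[10] = $qqrpqrpqpp
Sorted (with $ < everything):
  sorted[0] = $qqrpqrpqpp
  sorted[1] = p$qqrpqrpqp
  sorted[2] = pp$qqrpqrpq
  sorted[3] = pqpp$qqrpqr
  sorted[4] = pqrpqpp$qqr
  sorted[5] = qpp$qqrpqrp
  sorted[6] = qqrpqrpqpp$
  sorted[7] = qrpqpp$qqrp
  sorted[8] = qrpqrpqpp$q
  sorted[9] = rpqpp$qqrpq
  sorted[10] = rpqrpqpp$qq
sorted[10] = rpqrpqpp$qq

Answer: rpqrpqpp$qq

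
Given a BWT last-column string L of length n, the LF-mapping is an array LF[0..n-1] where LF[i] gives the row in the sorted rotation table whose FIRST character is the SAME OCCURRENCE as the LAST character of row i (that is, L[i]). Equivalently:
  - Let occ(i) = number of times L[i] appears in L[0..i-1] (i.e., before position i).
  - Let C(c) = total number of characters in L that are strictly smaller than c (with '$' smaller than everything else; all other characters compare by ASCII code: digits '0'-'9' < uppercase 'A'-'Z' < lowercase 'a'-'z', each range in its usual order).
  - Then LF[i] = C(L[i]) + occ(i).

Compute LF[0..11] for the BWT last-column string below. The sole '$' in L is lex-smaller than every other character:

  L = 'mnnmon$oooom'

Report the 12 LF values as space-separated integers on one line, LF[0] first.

Char counts: '$':1, 'm':3, 'n':3, 'o':5
C (first-col start): C('$')=0, C('m')=1, C('n')=4, C('o')=7
L[0]='m': occ=0, LF[0]=C('m')+0=1+0=1
L[1]='n': occ=0, LF[1]=C('n')+0=4+0=4
L[2]='n': occ=1, LF[2]=C('n')+1=4+1=5
L[3]='m': occ=1, LF[3]=C('m')+1=1+1=2
L[4]='o': occ=0, LF[4]=C('o')+0=7+0=7
L[5]='n': occ=2, LF[5]=C('n')+2=4+2=6
L[6]='$': occ=0, LF[6]=C('$')+0=0+0=0
L[7]='o': occ=1, LF[7]=C('o')+1=7+1=8
L[8]='o': occ=2, LF[8]=C('o')+2=7+2=9
L[9]='o': occ=3, LF[9]=C('o')+3=7+3=10
L[10]='o': occ=4, LF[10]=C('o')+4=7+4=11
L[11]='m': occ=2, LF[11]=C('m')+2=1+2=3

Answer: 1 4 5 2 7 6 0 8 9 10 11 3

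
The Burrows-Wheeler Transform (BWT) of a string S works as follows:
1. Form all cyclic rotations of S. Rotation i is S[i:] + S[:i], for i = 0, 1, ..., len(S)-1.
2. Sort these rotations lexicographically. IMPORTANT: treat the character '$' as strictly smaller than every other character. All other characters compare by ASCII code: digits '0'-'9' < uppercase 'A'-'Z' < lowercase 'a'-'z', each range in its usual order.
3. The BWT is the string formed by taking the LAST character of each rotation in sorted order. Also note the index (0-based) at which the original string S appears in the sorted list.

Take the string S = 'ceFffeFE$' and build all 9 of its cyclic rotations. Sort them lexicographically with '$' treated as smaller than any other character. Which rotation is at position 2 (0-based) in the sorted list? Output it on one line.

All 9 rotations (rotation i = S[i:]+S[:i]):
  rot[0] = ceFffeFE$
  rot[1] = eFffeFE$c
  rot[2] = FffeFE$ce
  rot[3] = ffeFE$ceF
  rot[4] = feFE$ceFf
  rot[5] = eFE$ceFff
  rot[6] = FE$ceFffe
  rot[7] = E$ceFffeF
  rot[8] = $ceFffeFE
Sorted (with $ < everything):
  sorted[0] = $ceFffeFE
  sorted[1] = E$ceFffeF
  sorted[2] = FE$ceFffe
  sorted[3] = FffeFE$ce
  sorted[4] = ceFffeFE$
  sorted[5] = eFE$ceFff
  sorted[6] = eFffeFE$c
  sorted[7] = feFE$ceFf
  sorted[8] = ffeFE$ceF
sorted[2] = FE$ceFffe

Answer: FE$ceFffe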